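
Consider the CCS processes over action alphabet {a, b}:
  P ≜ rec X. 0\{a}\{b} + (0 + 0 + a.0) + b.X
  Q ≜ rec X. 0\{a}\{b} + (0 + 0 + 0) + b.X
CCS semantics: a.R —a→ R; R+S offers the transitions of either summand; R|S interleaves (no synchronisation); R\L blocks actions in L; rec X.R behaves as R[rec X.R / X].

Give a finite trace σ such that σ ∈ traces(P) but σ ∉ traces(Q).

a

Reachable graph of P (2 states):
  s0 = rec X. 0\{a}\{b} + (0 + 0 + a.0) + b.X :: =a=> s1, =b=> s0
  s1 = 0 :: ∅
Reachable graph of Q (1 states):
  t0 = rec X. 0\{a}\{b} + (0 + 0 + 0) + b.X :: =b=> t0
Run σ = ⟨a⟩ on P: start {s0}
  [1] a ⇒ {s1}
  P completes σ.
Run σ = ⟨a⟩ on Q: start {t0}
  [1] a ⇒ no successor for Q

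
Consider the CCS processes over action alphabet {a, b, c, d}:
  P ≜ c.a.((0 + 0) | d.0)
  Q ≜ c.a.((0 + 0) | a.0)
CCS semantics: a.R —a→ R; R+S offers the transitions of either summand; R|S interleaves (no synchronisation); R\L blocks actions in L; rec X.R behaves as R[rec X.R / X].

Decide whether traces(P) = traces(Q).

traces(P) ≠ traces(Q) — witness ⟨cad⟩

Reachable graph of P (4 states):
  p0 = c.a.((0 + 0) | d.0) | ··c··> p1
  p1 = a.((0 + 0) | d.0) | ··a··> p2
  p2 = (0 + 0) | d.0 | ··d··> p3
  p3 = (0 + 0) | 0 | (no moves)
Reachable graph of Q (4 states):
  q0 = c.a.((0 + 0) | a.0) | ··c··> q1
  q1 = a.((0 + 0) | a.0) | ··a··> q2
  q2 = (0 + 0) | a.0 | ··a··> q3
  q3 = (0 + 0) | 0 | (no moves)
Executing cad from P (initial set {p0}):
  after c @ step 1: {p1}
  after a @ step 2: {p2}
  after d @ step 3: {p3}
  — P admits the full trace.
Executing cad from Q (initial set {q0}):
  after c @ step 1: {q1}
  after a @ step 2: {q2}
  after d @ step 3: ∅ (Q stuck)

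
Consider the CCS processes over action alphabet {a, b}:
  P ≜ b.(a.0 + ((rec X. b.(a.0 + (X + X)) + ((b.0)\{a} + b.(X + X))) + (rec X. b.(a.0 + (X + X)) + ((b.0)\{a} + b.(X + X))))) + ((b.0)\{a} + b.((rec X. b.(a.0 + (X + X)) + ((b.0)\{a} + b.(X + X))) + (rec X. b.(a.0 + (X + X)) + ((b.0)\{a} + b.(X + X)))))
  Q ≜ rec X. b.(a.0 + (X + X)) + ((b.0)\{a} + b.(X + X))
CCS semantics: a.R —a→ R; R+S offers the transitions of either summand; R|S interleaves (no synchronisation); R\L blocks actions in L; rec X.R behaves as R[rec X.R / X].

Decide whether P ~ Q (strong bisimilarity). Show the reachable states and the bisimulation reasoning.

P ~ Q

LTS(P): 5 reachable states
  s0 = b.(a.0 + ((rec X. b.(a.0 + (X + X)) + ((b.0)\{a} + b.(X + X))) + (rec X. b.(a.0 + (X + X)) + ((b.0)\{a} + b.(X + X))))) + ((b.0)\{a} + b.((rec X. b.(a.0 + (X + X)) + ((b.0)\{a} + b.(X + X))) + (rec X. b.(a.0 + (X + X)) + ((b.0)\{a} + b.(X + X))))) | -b-> s1, -b-> s2, -b-> s3
  s1 = (rec X. b.(a.0 + (X + X)) + ((b.0)\{a} + b.(X + X))) + (rec X. b.(a.0 + (X + X)) + ((b.0)\{a} + b.(X + X))) | -b-> s1, -b-> s2, -b-> s3
  s2 = 0\{a} | (no moves)
  s3 = a.0 + ((rec X. b.(a.0 + (X + X)) + ((b.0)\{a} + b.(X + X))) + (rec X. b.(a.0 + (X + X)) + ((b.0)\{a} + b.(X + X)))) | -a-> s4, -b-> s1, -b-> s2, -b-> s3
  s4 = 0 | (no moves)
LTS(Q): 5 reachable states
  t0 = rec X. b.(a.0 + (X + X)) + ((b.0)\{a} + b.(X + X)) | -b-> t1, -b-> t2, -b-> t3
  t1 = (rec X. b.(a.0 + (X + X)) + ((b.0)\{a} + b.(X + X))) + (rec X. b.(a.0 + (X + X)) + ((b.0)\{a} + b.(X + X))) | -b-> t1, -b-> t2, -b-> t3
  t2 = 0\{a} | (no moves)
  t3 = a.0 + ((rec X. b.(a.0 + (X + X)) + ((b.0)\{a} + b.(X + X))) + (rec X. b.(a.0 + (X + X)) + ((b.0)\{a} + b.(X + X)))) | -a-> t4, -b-> t1, -b-> t2, -b-> t3
  t4 = 0 | (no moves)
Partition-refinement fixed point:
  B0 = {s0, s1, t0, t1}
  B1 = {s2, s4, t2, t4}
  B2 = {s3, t3}
s0 ∈ B0, t0 ∈ B0 → same block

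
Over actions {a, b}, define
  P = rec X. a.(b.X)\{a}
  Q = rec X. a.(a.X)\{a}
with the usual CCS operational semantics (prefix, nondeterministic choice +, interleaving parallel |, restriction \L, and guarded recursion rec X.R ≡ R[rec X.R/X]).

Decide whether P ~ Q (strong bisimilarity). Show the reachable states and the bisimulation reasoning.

not bisimilar

Reachable graph of P (3 states):
  s0 = rec X. a.(b.X)\{a} has moves --a--▸ s1
  s1 = (b.(rec X. a.(b.X)\{a}))\{a} has moves --b--▸ s2
  s2 = (rec X. a.(b.X)\{a})\{a} has moves ∅
Reachable graph of Q (2 states):
  t0 = rec X. a.(a.X)\{a} has moves --a--▸ t1
  t1 = (a.(rec X. a.(a.X)\{a}))\{a} has moves ∅
Bisimilarity quotient blocks:
  B0 = {s0}
  B1 = {s1}
  B2 = {s2, t1}
  B3 = {t0}
s0 ∈ B0, t0 ∈ B3 → different blocks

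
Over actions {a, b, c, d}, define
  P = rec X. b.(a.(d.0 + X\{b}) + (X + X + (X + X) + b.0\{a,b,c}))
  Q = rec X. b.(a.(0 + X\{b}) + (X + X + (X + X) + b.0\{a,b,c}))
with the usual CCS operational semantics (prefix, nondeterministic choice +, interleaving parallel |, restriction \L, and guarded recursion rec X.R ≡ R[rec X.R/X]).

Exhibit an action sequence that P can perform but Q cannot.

bad

Reachable graph of P (5 states):
  m0 = rec X. b.(a.(d.0 + X\{b}) + (X + X + (X + X) + b.0\{a,b,c})) | -b-> m1
  m1 = a.(d.0 + (rec X. b.(a.(d.0 + X\{b}) + (X + X + (X + X) + b.0\{a,b,c})))\{b}) + ((rec X. b.(a.(d.0 + X\{b}) + (X + X + (X + X) + b.0\{a,b,c}))) + (rec X. b.(a.(d.0 + X\{b}) + (X + X + (X + X) + b.0\{a,b,c}))) + ((rec X. b.(a.(d.0 + X\{b}) + (X + X + (X + X) + b.0\{a,b,c}))) + (rec X. b.(a.(d.0 + X\{b}) + (X + X + (X + X) + b.0\{a,b,c})))) + b.0\{a,b,c}) | -a-> m2, -b-> m1, -b-> m3
  m2 = d.0 + (rec X. b.(a.(d.0 + X\{b}) + (X + X + (X + X) + b.0\{a,b,c})))\{b} | -d-> m4
  m3 = 0\{a,b,c} | ·
  m4 = 0 | ·
Reachable graph of Q (4 states):
  n0 = rec X. b.(a.(0 + X\{b}) + (X + X + (X + X) + b.0\{a,b,c})) | -b-> n1
  n1 = a.(0 + (rec X. b.(a.(0 + X\{b}) + (X + X + (X + X) + b.0\{a,b,c})))\{b}) + ((rec X. b.(a.(0 + X\{b}) + (X + X + (X + X) + b.0\{a,b,c}))) + (rec X. b.(a.(0 + X\{b}) + (X + X + (X + X) + b.0\{a,b,c}))) + ((rec X. b.(a.(0 + X\{b}) + (X + X + (X + X) + b.0\{a,b,c}))) + (rec X. b.(a.(0 + X\{b}) + (X + X + (X + X) + b.0\{a,b,c})))) + b.0\{a,b,c}) | -a-> n2, -b-> n1, -b-> n3
  n2 = 0 + (rec X. b.(a.(0 + X\{b}) + (X + X + (X + X) + b.0\{a,b,c})))\{b} | ·
  n3 = 0\{a,b,c} | ·
Executing bad from P (initial set {m0}):
  [1] b ⇒ {m1}
  [2] a ⇒ {m2}
  [3] d ⇒ {m4}
  — P admits the full trace.
Executing bad from Q (initial set {n0}):
  [1] b ⇒ {n1}
  [2] a ⇒ {n2}
  [3] d ⇒ ∅  — Q cannot continue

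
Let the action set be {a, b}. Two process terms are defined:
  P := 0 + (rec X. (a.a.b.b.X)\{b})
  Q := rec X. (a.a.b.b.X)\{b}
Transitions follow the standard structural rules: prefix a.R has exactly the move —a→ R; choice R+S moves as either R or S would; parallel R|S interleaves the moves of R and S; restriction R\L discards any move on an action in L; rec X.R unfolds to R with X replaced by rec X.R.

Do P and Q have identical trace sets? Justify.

traces(P) = traces(Q)

P's transition system — 3 states:
  p0 = 0 + (rec X. (a.a.b.b.X)\{b}) ⊢ --a--▸ p1
  p1 = (a.b.b.(rec X. (a.a.b.b.X)\{b}))\{b} ⊢ --a--▸ p2
  p2 = (b.b.(rec X. (a.a.b.b.X)\{b}))\{b} ⊢ ·
Q's transition system — 3 states:
  q0 = rec X. (a.a.b.b.X)\{b} ⊢ --a--▸ q1
  q1 = (a.b.b.(rec X. (a.a.b.b.X)\{b}))\{b} ⊢ --a--▸ q2
  q2 = (b.b.(rec X. (a.a.b.b.X)\{b}))\{b} ⊢ ·
Bisimilarity quotient blocks:
  B0 = {p0, q0}
  B1 = {p1, q1}
  B2 = {p2, q2}
p0 ∈ B0, q0 ∈ B0 → same block
Bisimilar ⇒ trace-equivalent.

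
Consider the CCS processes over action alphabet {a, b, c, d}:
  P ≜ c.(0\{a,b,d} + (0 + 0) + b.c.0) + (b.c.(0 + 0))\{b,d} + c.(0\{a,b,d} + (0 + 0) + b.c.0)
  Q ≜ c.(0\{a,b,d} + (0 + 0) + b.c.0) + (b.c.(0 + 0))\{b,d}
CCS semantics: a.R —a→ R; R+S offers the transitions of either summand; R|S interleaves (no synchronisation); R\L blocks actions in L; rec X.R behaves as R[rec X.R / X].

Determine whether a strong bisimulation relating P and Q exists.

YES

P's transition system — 4 states:
  p0 = c.(0\{a,b,d} + (0 + 0) + b.c.0) + (b.c.(0 + 0))\{b,d} + c.(0\{a,b,d} + (0 + 0) + b.c.0) → —c→ p1
  p1 = 0\{a,b,d} + (0 + 0) + b.c.0 → —b→ p2
  p2 = c.0 → —c→ p3
  p3 = 0 → ∅
Q's transition system — 4 states:
  q0 = c.(0\{a,b,d} + (0 + 0) + b.c.0) + (b.c.(0 + 0))\{b,d} → —c→ q1
  q1 = 0\{a,b,d} + (0 + 0) + b.c.0 → —b→ q2
  q2 = c.0 → —c→ q3
  q3 = 0 → ∅
Coarsest stable partition (strong bisimilarity classes):
  B0 = {p0, q0}
  B1 = {p1, q1}
  B2 = {p2, q2}
  B3 = {p3, q3}
p0 ∈ B0, q0 ∈ B0 → same block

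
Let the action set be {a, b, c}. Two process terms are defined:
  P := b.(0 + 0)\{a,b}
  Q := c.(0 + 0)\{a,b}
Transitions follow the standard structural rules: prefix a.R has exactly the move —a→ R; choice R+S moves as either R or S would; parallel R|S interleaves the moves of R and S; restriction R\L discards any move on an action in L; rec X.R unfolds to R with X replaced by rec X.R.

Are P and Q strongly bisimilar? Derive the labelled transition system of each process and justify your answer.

P's transition system — 2 states:
  p0 = b.(0 + 0)\{a,b} has moves -b-> p1
  p1 = (0 + 0)\{a,b} has moves stopped
Q's transition system — 2 states:
  q0 = c.(0 + 0)\{a,b} has moves -c-> q1
  q1 = (0 + 0)\{a,b} has moves stopped
Coarsest stable partition (strong bisimilarity classes):
  B0 = {p0}
  B1 = {p1, q1}
  B2 = {q0}
p0 ∈ B0, q0 ∈ B2 → different blocks

P ≁ Q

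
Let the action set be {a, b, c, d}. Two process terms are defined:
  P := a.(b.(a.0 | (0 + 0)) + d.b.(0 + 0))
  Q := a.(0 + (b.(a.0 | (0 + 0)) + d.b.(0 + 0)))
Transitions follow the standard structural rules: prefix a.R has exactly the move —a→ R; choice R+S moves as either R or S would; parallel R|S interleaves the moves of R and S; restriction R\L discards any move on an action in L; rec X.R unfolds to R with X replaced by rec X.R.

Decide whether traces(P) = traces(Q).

YES

P's transition system — 6 states:
  m0 = a.(b.(a.0 | (0 + 0)) + d.b.(0 + 0)) has moves —a→ m1
  m1 = b.(a.0 | (0 + 0)) + d.b.(0 + 0) has moves —b→ m2, —d→ m3
  m2 = a.0 | (0 + 0) has moves —a→ m4
  m3 = b.(0 + 0) has moves —b→ m5
  m4 = 0 | (0 + 0) has moves deadlocked
  m5 = 0 + 0 has moves deadlocked
Q's transition system — 6 states:
  n0 = a.(0 + (b.(a.0 | (0 + 0)) + d.b.(0 + 0))) has moves —a→ n1
  n1 = 0 + (b.(a.0 | (0 + 0)) + d.b.(0 + 0)) has moves —b→ n2, —d→ n3
  n2 = a.0 | (0 + 0) has moves —a→ n4
  n3 = b.(0 + 0) has moves —b→ n5
  n4 = 0 | (0 + 0) has moves deadlocked
  n5 = 0 + 0 has moves deadlocked
Bisimilarity quotient blocks:
  B0 = {m0, n0}
  B1 = {m1, n1}
  B2 = {m3, n3}
  B3 = {m4, m5, n4, n5}
  B4 = {m2, n2}
m0 ∈ B0, n0 ∈ B0 → same block
Bisimilar ⇒ trace-equivalent.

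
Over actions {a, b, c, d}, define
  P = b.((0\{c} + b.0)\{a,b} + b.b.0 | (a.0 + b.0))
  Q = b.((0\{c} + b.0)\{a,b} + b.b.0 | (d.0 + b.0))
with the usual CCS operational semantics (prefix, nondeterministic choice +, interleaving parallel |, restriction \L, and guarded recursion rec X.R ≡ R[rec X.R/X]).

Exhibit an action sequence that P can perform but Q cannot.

ba

P's transition system — 7 states:
  m0 = b.((0\{c} + b.0)\{a,b} + b.b.0 | (a.0 + b.0)) → —b→ m1
  m1 = (0\{c} + b.0)\{a,b} + b.b.0 | (a.0 + b.0) → —a→ m2, —b→ m2, —b→ m3
  m2 = b.b.0 | 0 → —b→ m4
  m3 = b.0 | (a.0 + b.0) → —a→ m4, —b→ m4, —b→ m5
  m4 = b.0 | 0 → —b→ m6
  m5 = 0 | (a.0 + b.0) → —a→ m6, —b→ m6
  m6 = 0 | 0 → stopped
Q's transition system — 7 states:
  n0 = b.((0\{c} + b.0)\{a,b} + b.b.0 | (d.0 + b.0)) → —b→ n1
  n1 = (0\{c} + b.0)\{a,b} + b.b.0 | (d.0 + b.0) → —b→ n2, —b→ n3, —d→ n3
  n2 = b.0 | (d.0 + b.0) → —b→ n4, —b→ n5, —d→ n5
  n3 = b.b.0 | 0 → —b→ n5
  n4 = 0 | (d.0 + b.0) → —b→ n6, —d→ n6
  n5 = b.0 | 0 → —b→ n6
  n6 = 0 | 0 → stopped
Run σ = ⟨ba⟩ on P: start {m0}
  [1] b ⇒ {m1}
  [2] a ⇒ {m2}
  P completes σ.
Run σ = ⟨ba⟩ on Q: start {n0}
  [1] b ⇒ {n1}
  [2] a ⇒ no successor for Q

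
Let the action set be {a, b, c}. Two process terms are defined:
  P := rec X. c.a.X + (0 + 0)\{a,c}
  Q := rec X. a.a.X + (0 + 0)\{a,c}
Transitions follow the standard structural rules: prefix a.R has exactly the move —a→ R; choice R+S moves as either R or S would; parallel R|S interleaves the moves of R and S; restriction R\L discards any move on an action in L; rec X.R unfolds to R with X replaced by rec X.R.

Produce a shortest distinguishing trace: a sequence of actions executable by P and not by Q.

LTS(P): 2 reachable states
  u0 = rec X. c.a.X + (0 + 0)\{a,c} :: ··c··> u1
  u1 = a.(rec X. c.a.X + (0 + 0)\{a,c}) :: ··a··> u0
LTS(Q): 2 reachable states
  v0 = rec X. a.a.X + (0 + 0)\{a,c} :: ··a··> v1
  v1 = a.(rec X. a.a.X + (0 + 0)\{a,c}) :: ··a··> v0
Run σ = ⟨c⟩ on P: start {u0}
  [1] c ⇒ {u1}
  ✓ P
Run σ = ⟨c⟩ on Q: start {v0}
  [1] c ⇒ ∅  — Q cannot continue

c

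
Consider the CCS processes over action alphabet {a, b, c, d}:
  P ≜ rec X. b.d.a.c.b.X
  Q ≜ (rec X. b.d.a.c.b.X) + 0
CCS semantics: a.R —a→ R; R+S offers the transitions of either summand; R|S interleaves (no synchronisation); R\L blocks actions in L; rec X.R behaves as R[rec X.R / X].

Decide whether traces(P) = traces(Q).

traces(P) = traces(Q)

P's transition system — 5 states:
  u0 = rec X. b.d.a.c.b.X | =b=> u1
  u1 = d.a.c.b.(rec X. b.d.a.c.b.X) | =d=> u2
  u2 = a.c.b.(rec X. b.d.a.c.b.X) | =a=> u3
  u3 = c.b.(rec X. b.d.a.c.b.X) | =c=> u4
  u4 = b.(rec X. b.d.a.c.b.X) | =b=> u0
Q's transition system — 6 states:
  v0 = (rec X. b.d.a.c.b.X) + 0 | =b=> v1
  v1 = d.a.c.b.(rec X. b.d.a.c.b.X) | =d=> v2
  v2 = a.c.b.(rec X. b.d.a.c.b.X) | =a=> v3
  v3 = c.b.(rec X. b.d.a.c.b.X) | =c=> v4
  v4 = b.(rec X. b.d.a.c.b.X) | =b=> v5
  v5 = rec X. b.d.a.c.b.X | =b=> v1
Bisimilarity quotient blocks:
  B0 = {u0, v0, v5}
  B1 = {u1, v1}
  B2 = {u2, v2}
  B3 = {u3, v3}
  B4 = {u4, v4}
u0 ∈ B0, v0 ∈ B0 → same block
Bisimilar ⇒ trace-equivalent.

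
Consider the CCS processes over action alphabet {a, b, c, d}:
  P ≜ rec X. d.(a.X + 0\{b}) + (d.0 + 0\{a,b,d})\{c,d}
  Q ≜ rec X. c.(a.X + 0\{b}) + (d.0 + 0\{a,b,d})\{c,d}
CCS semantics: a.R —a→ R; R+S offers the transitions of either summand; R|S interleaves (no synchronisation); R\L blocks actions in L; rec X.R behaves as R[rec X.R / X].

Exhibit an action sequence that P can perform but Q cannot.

d

P's transition system — 2 states:
  p0 = rec X. d.(a.X + 0\{b}) + (d.0 + 0\{a,b,d})\{c,d} → --d--▸ p1
  p1 = a.(rec X. d.(a.X + 0\{b}) + (d.0 + 0\{a,b,d})\{c,d}) + 0\{b} → --a--▸ p0
Q's transition system — 2 states:
  q0 = rec X. c.(a.X + 0\{b}) + (d.0 + 0\{a,b,d})\{c,d} → --c--▸ q1
  q1 = a.(rec X. c.(a.X + 0\{b}) + (d.0 + 0\{a,b,d})\{c,d}) + 0\{b} → --a--▸ q0
Executing d from P (initial set {p0}):
  step 1 (d): {p1}
  P completes σ.
Executing d from Q (initial set {q0}):
  step 1 (d): no successor for Q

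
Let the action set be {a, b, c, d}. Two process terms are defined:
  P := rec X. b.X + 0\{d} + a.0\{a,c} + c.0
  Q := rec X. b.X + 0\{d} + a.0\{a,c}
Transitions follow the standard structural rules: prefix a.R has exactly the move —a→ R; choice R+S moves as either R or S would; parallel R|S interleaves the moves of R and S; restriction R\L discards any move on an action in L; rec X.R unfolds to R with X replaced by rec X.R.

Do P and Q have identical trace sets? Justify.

NO — witness ⟨c⟩

P's transition system — 3 states:
  p0 = rec X. b.X + 0\{d} + a.0\{a,c} + c.0 ⊢ ··a··> p1, ··b··> p0, ··c··> p2
  p1 = 0\{a,c} ⊢ ∅
  p2 = 0 ⊢ ∅
Q's transition system — 2 states:
  q0 = rec X. b.X + 0\{d} + a.0\{a,c} ⊢ ··a··> q1, ··b··> q0
  q1 = 0\{a,c} ⊢ ∅
Executing c from P (initial set {p0}):
  after c @ step 1: {p2}
  ✓ P
Executing c from Q (initial set {q0}):
  after c @ step 1: ∅  — Q cannot continue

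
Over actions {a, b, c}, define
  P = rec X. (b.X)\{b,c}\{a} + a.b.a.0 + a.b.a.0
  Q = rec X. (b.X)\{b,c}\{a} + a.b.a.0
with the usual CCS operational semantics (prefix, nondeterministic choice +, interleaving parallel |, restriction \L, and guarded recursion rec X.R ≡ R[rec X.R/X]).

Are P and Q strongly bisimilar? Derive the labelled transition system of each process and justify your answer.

P ~ Q

Reachable graph of P (4 states):
  p0 = rec X. (b.X)\{b,c}\{a} + a.b.a.0 + a.b.a.0 has moves -a-> p1
  p1 = b.a.0 has moves -b-> p2
  p2 = a.0 has moves -a-> p3
  p3 = 0 has moves ∅
Reachable graph of Q (4 states):
  q0 = rec X. (b.X)\{b,c}\{a} + a.b.a.0 has moves -a-> q1
  q1 = b.a.0 has moves -b-> q2
  q2 = a.0 has moves -a-> q3
  q3 = 0 has moves ∅
Coarsest stable partition (strong bisimilarity classes):
  B0 = {p0, q0}
  B1 = {p1, q1}
  B2 = {p2, q2}
  B3 = {p3, q3}
p0 ∈ B0, q0 ∈ B0 → same block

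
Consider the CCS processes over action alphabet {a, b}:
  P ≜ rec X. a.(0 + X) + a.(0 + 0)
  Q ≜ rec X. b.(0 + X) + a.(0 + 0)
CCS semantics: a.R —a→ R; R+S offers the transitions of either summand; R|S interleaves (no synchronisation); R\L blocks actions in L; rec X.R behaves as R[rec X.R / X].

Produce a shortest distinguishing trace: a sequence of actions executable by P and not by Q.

aa

LTS(P): 3 reachable states
  s0 = rec X. a.(0 + X) + a.(0 + 0) ⊢ --a--▸ s1, --a--▸ s2
  s1 = 0 + (rec X. a.(0 + X) + a.(0 + 0)) ⊢ --a--▸ s1, --a--▸ s2
  s2 = 0 + 0 ⊢ ·
LTS(Q): 3 reachable states
  t0 = rec X. b.(0 + X) + a.(0 + 0) ⊢ --a--▸ t1, --b--▸ t2
  t1 = 0 + 0 ⊢ ·
  t2 = 0 + (rec X. b.(0 + X) + a.(0 + 0)) ⊢ --a--▸ t1, --b--▸ t2
Trace ⟨aa⟩ through P, begin at {s0}:
  [1] a ⇒ {s1, s2}
  [2] a ⇒ {s1, s2}
  — P admits the full trace.
Trace ⟨aa⟩ through Q, begin at {t0}:
  [1] a ⇒ {t1}
  [2] a ⇒ ∅  — Q cannot continue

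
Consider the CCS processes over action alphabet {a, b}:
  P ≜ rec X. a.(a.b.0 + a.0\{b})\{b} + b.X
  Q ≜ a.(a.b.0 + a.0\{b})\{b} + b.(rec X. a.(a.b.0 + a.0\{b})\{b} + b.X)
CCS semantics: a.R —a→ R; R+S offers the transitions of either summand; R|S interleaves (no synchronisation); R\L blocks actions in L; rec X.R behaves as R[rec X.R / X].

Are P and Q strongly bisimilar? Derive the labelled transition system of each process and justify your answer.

LTS(P): 4 reachable states
  p0 = rec X. a.(a.b.0 + a.0\{b})\{b} + b.X → =a=> p1, =b=> p0
  p1 = (a.b.0 + a.0\{b})\{b} → =a=> p2, =a=> p3
  p2 = (b.0)\{b} → deadlocked
  p3 = 0\{b}\{b} → deadlocked
LTS(Q): 5 reachable states
  q0 = a.(a.b.0 + a.0\{b})\{b} + b.(rec X. a.(a.b.0 + a.0\{b})\{b} + b.X) → =a=> q1, =b=> q2
  q1 = (a.b.0 + a.0\{b})\{b} → =a=> q3, =a=> q4
  q2 = rec X. a.(a.b.0 + a.0\{b})\{b} + b.X → =a=> q1, =b=> q2
  q3 = (b.0)\{b} → deadlocked
  q4 = 0\{b}\{b} → deadlocked
Bisimilarity quotient blocks:
  B0 = {p0, q0, q2}
  B1 = {p1, q1}
  B2 = {p2, p3, q3, q4}
p0 ∈ B0, q0 ∈ B0 → same block

YES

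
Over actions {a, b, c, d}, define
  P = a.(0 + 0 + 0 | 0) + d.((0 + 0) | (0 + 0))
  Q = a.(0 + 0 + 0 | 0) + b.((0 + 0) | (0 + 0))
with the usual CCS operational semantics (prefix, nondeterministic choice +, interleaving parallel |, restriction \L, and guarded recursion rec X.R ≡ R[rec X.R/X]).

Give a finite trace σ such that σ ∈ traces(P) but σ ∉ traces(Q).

d

Reachable graph of P (3 states):
  u0 = a.(0 + 0 + 0 | 0) + d.((0 + 0) | (0 + 0)) | =a=> u1, =d=> u2
  u1 = 0 + 0 + 0 | 0 | stopped
  u2 = (0 + 0) | (0 + 0) | stopped
Reachable graph of Q (3 states):
  v0 = a.(0 + 0 + 0 | 0) + b.((0 + 0) | (0 + 0)) | =a=> v1, =b=> v2
  v1 = 0 + 0 + 0 | 0 | stopped
  v2 = (0 + 0) | (0 + 0) | stopped
Trace ⟨d⟩ through P, begin at {u0}:
  after d @ step 1: {u2}
  ✓ P
Trace ⟨d⟩ through Q, begin at {v0}:
  after d @ step 1: no successor for Q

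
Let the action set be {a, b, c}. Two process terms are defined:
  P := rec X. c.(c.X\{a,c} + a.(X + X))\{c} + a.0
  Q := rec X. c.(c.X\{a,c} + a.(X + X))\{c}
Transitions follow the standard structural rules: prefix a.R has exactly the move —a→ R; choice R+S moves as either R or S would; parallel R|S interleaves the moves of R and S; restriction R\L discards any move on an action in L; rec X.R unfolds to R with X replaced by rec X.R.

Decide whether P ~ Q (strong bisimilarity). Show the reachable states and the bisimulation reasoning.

P's transition system — 5 states:
  s0 = rec X. c.(c.X\{a,c} + a.(X + X))\{c} + a.0 → --a--▸ s1, --c--▸ s2
  s1 = 0 → stopped
  s2 = (c.(rec X. c.(c.X\{a,c} + a.(X + X))\{c} + a.0)\{a,c} + a.((rec X. c.(c.X\{a,c} + a.(X + X))\{c} + a.0) + (rec X. c.(c.X\{a,c} + a.(X + X))\{c} + a.0)))\{c} → --a--▸ s3
  s3 = ((rec X. c.(c.X\{a,c} + a.(X + X))\{c} + a.0) + (rec X. c.(c.X\{a,c} + a.(X + X))\{c} + a.0))\{c} → --a--▸ s4
  s4 = 0\{c} → stopped
Q's transition system — 3 states:
  t0 = rec X. c.(c.X\{a,c} + a.(X + X))\{c} → --c--▸ t1
  t1 = (c.(rec X. c.(c.X\{a,c} + a.(X + X))\{c})\{a,c} + a.((rec X. c.(c.X\{a,c} + a.(X + X))\{c}) + (rec X. c.(c.X\{a,c} + a.(X + X))\{c})))\{c} → --a--▸ t2
  t2 = ((rec X. c.(c.X\{a,c} + a.(X + X))\{c}) + (rec X. c.(c.X\{a,c} + a.(X + X))\{c}))\{c} → stopped
Partition-refinement fixed point:
  B0 = {s0}
  B1 = {s1, s4, t2}
  B2 = {s2}
  B3 = {s3, t1}
  B4 = {t0}
s0 ∈ B0, t0 ∈ B4 → different blocks

NO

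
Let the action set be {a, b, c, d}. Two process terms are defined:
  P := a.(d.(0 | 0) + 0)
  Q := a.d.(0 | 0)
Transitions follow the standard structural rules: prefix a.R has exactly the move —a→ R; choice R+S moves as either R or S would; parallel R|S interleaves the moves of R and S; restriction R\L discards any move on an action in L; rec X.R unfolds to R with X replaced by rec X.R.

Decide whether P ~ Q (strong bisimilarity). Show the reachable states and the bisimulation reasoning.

P's transition system — 3 states:
  u0 = a.(d.(0 | 0) + 0) has moves —a→ u1
  u1 = d.(0 | 0) + 0 has moves —d→ u2
  u2 = 0 | 0 has moves deadlocked
Q's transition system — 3 states:
  v0 = a.d.(0 | 0) has moves —a→ v1
  v1 = d.(0 | 0) has moves —d→ v2
  v2 = 0 | 0 has moves deadlocked
Bisimilarity quotient blocks:
  B0 = {u0, v0}
  B1 = {u1, v1}
  B2 = {u2, v2}
u0 ∈ B0, v0 ∈ B0 → same block

P ~ Q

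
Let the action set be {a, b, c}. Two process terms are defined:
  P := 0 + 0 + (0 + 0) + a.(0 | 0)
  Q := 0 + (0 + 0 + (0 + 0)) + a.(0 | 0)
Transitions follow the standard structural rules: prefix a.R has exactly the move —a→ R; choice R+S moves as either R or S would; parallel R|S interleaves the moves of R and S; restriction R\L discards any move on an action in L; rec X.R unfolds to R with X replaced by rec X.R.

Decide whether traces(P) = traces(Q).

P's transition system — 2 states:
  m0 = 0 + 0 + (0 + 0) + a.(0 | 0) :: --a--▸ m1
  m1 = 0 | 0 :: stopped
Q's transition system — 2 states:
  n0 = 0 + (0 + 0 + (0 + 0)) + a.(0 | 0) :: --a--▸ n1
  n1 = 0 | 0 :: stopped
Partition-refinement fixed point:
  B0 = {m0, n0}
  B1 = {m1, n1}
m0 ∈ B0, n0 ∈ B0 → same block
Bisimilar ⇒ trace-equivalent.

YES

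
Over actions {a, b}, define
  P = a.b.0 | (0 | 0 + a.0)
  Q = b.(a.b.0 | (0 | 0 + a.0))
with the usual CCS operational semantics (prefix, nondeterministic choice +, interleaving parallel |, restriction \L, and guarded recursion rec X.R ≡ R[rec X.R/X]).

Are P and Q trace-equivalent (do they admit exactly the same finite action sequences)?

traces(P) ≠ traces(Q) — witness ⟨a⟩

Reachable graph of P (6 states):
  u0 = a.b.0 | (0 | 0 + a.0) :: =a=> u1, =a=> u2
  u1 = a.b.0 | 0 :: =a=> u3
  u2 = b.0 | (0 | 0 + a.0) :: =a=> u3, =b=> u4
  u3 = b.0 | 0 :: =b=> u5
  u4 = 0 | (0 | 0 + a.0) :: =a=> u5
  u5 = 0 | 0 :: ∅
Reachable graph of Q (7 states):
  v0 = b.(a.b.0 | (0 | 0 + a.0)) :: =b=> v1
  v1 = a.b.0 | (0 | 0 + a.0) :: =a=> v2, =a=> v3
  v2 = a.b.0 | 0 :: =a=> v4
  v3 = b.0 | (0 | 0 + a.0) :: =a=> v4, =b=> v5
  v4 = b.0 | 0 :: =b=> v6
  v5 = 0 | (0 | 0 + a.0) :: =a=> v6
  v6 = 0 | 0 :: ∅
Trace ⟨a⟩ through P, begin at {u0}:
  [1] a ⇒ {u1, u2}
  ✓ P
Trace ⟨a⟩ through Q, begin at {v0}:
  [1] a ⇒ no successor for Q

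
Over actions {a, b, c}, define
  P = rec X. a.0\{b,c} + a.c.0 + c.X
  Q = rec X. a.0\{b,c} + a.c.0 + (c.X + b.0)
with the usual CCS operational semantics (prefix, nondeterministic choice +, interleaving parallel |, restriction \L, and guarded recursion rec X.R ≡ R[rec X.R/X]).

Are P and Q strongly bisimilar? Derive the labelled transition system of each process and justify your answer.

LTS(P): 4 reachable states
  s0 = rec X. a.0\{b,c} + a.c.0 + c.X ⊢ --a--▸ s1, --a--▸ s2, --c--▸ s0
  s1 = 0\{b,c} ⊢ ∅
  s2 = c.0 ⊢ --c--▸ s3
  s3 = 0 ⊢ ∅
LTS(Q): 4 reachable states
  t0 = rec X. a.0\{b,c} + a.c.0 + (c.X + b.0) ⊢ --a--▸ t1, --a--▸ t2, --b--▸ t3, --c--▸ t0
  t1 = 0\{b,c} ⊢ ∅
  t2 = c.0 ⊢ --c--▸ t3
  t3 = 0 ⊢ ∅
Bisimilarity quotient blocks:
  B0 = {s0}
  B1 = {s1, s3, t1, t3}
  B2 = {s2, t2}
  B3 = {t0}
s0 ∈ B0, t0 ∈ B3 → different blocks

NO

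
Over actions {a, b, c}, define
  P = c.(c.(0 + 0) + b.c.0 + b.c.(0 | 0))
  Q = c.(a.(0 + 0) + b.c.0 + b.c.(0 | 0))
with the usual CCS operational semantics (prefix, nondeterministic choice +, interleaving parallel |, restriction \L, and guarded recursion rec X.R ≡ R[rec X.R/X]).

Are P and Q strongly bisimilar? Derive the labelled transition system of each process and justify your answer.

LTS(P): 7 reachable states
  m0 = c.(c.(0 + 0) + b.c.0 + b.c.(0 | 0)) has moves ··c··> m1
  m1 = c.(0 + 0) + b.c.0 + b.c.(0 | 0) has moves ··b··> m2, ··b··> m3, ··c··> m4
  m2 = c.(0 | 0) has moves ··c··> m5
  m3 = c.0 has moves ··c··> m6
  m4 = 0 + 0 has moves stopped
  m5 = 0 | 0 has moves stopped
  m6 = 0 has moves stopped
LTS(Q): 7 reachable states
  n0 = c.(a.(0 + 0) + b.c.0 + b.c.(0 | 0)) has moves ··c··> n1
  n1 = a.(0 + 0) + b.c.0 + b.c.(0 | 0) has moves ··a··> n2, ··b··> n3, ··b··> n4
  n2 = 0 + 0 has moves stopped
  n3 = c.(0 | 0) has moves ··c··> n5
  n4 = c.0 has moves ··c··> n6
  n5 = 0 | 0 has moves stopped
  n6 = 0 has moves stopped
Coarsest stable partition (strong bisimilarity classes):
  B0 = {m0}
  B1 = {m1}
  B2 = {m2, m3, n3, n4}
  B3 = {m4, m5, m6, n2, n5, n6}
  B4 = {n0}
  B5 = {n1}
m0 ∈ B0, n0 ∈ B4 → different blocks

not bisimilar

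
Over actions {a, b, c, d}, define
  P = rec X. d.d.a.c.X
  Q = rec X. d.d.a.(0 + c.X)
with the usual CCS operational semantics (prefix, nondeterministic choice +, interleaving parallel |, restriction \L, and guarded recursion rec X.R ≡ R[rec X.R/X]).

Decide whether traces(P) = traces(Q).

LTS(P): 4 reachable states
  s0 = rec X. d.d.a.c.X ⊢ --d--▸ s1
  s1 = d.a.c.(rec X. d.d.a.c.X) ⊢ --d--▸ s2
  s2 = a.c.(rec X. d.d.a.c.X) ⊢ --a--▸ s3
  s3 = c.(rec X. d.d.a.c.X) ⊢ --c--▸ s0
LTS(Q): 4 reachable states
  t0 = rec X. d.d.a.(0 + c.X) ⊢ --d--▸ t1
  t1 = d.a.(0 + c.(rec X. d.d.a.(0 + c.X))) ⊢ --d--▸ t2
  t2 = a.(0 + c.(rec X. d.d.a.(0 + c.X))) ⊢ --a--▸ t3
  t3 = 0 + c.(rec X. d.d.a.(0 + c.X)) ⊢ --c--▸ t0
Bisimilarity quotient blocks:
  B0 = {s0, t0}
  B1 = {s1, t1}
  B2 = {s2, t2}
  B3 = {s3, t3}
s0 ∈ B0, t0 ∈ B0 → same block
Bisimilar ⇒ trace-equivalent.

traces(P) = traces(Q)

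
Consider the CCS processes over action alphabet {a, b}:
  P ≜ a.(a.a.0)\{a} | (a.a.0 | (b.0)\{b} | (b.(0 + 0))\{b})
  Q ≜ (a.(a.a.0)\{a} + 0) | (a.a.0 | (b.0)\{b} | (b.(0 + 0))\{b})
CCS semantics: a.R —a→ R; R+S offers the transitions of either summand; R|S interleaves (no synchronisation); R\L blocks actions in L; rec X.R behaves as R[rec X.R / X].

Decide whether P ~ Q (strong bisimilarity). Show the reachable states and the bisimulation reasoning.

bisimilar

P's transition system — 6 states:
  m0 = a.(a.a.0)\{a} | (a.a.0 | (b.0)\{b} | (b.(0 + 0))\{b}) :: —a→ m1, —a→ m2
  m1 = (a.a.0)\{a} | (a.a.0 | (b.0)\{b} | (b.(0 + 0))\{b}) :: —a→ m3
  m2 = a.(a.a.0)\{a} | (a.0 | (b.0)\{b} | (b.(0 + 0))\{b}) :: —a→ m3, —a→ m4
  m3 = (a.a.0)\{a} | (a.0 | (b.0)\{b} | (b.(0 + 0))\{b}) :: —a→ m5
  m4 = a.(a.a.0)\{a} | (0 | (b.0)\{b} | (b.(0 + 0))\{b}) :: —a→ m5
  m5 = (a.a.0)\{a} | (0 | (b.0)\{b} | (b.(0 + 0))\{b}) :: (no moves)
Q's transition system — 6 states:
  n0 = (a.(a.a.0)\{a} + 0) | (a.a.0 | (b.0)\{b} | (b.(0 + 0))\{b}) :: —a→ n1, —a→ n2
  n1 = (a.(a.a.0)\{a} + 0) | (a.0 | (b.0)\{b} | (b.(0 + 0))\{b}) :: —a→ n3, —a→ n4
  n2 = (a.a.0)\{a} | (a.a.0 | (b.0)\{b} | (b.(0 + 0))\{b}) :: —a→ n4
  n3 = (a.(a.a.0)\{a} + 0) | (0 | (b.0)\{b} | (b.(0 + 0))\{b}) :: —a→ n5
  n4 = (a.a.0)\{a} | (a.0 | (b.0)\{b} | (b.(0 + 0))\{b}) :: —a→ n5
  n5 = (a.a.0)\{a} | (0 | (b.0)\{b} | (b.(0 + 0))\{b}) :: (no moves)
Coarsest stable partition (strong bisimilarity classes):
  B0 = {m0, n0}
  B1 = {m1, m2, n1, n2}
  B2 = {m3, m4, n3, n4}
  B3 = {m5, n5}
m0 ∈ B0, n0 ∈ B0 → same block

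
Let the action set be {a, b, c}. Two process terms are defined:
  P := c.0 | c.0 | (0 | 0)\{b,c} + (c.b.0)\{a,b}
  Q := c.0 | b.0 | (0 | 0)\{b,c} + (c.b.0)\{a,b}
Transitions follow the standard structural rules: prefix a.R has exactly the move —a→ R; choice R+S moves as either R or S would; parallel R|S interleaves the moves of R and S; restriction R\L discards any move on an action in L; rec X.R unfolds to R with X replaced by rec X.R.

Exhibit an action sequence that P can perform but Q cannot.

LTS(P): 5 reachable states
  s0 = c.0 | c.0 | (0 | 0)\{b,c} + (c.b.0)\{a,b} → -c-> s1, -c-> s2, -c-> s3
  s1 = (b.0)\{a,b} → ∅
  s2 = 0 | c.0 | (0 | 0)\{b,c} → -c-> s4
  s3 = c.0 | 0 | (0 | 0)\{b,c} → -c-> s4
  s4 = 0 | 0 | (0 | 0)\{b,c} → ∅
LTS(Q): 5 reachable states
  t0 = c.0 | b.0 | (0 | 0)\{b,c} + (c.b.0)\{a,b} → -b-> t1, -c-> t2, -c-> t3
  t1 = c.0 | 0 | (0 | 0)\{b,c} → -c-> t4
  t2 = (b.0)\{a,b} → ∅
  t3 = 0 | b.0 | (0 | 0)\{b,c} → -b-> t4
  t4 = 0 | 0 | (0 | 0)\{b,c} → ∅
Run σ = ⟨cc⟩ on P: start {s0}
  step 1 (c): {s1, s2, s3}
  step 2 (c): {s4}
  ✓ P
Run σ = ⟨cc⟩ on Q: start {t0}
  step 1 (c): {t2, t3}
  step 2 (c): no successor for Q

cc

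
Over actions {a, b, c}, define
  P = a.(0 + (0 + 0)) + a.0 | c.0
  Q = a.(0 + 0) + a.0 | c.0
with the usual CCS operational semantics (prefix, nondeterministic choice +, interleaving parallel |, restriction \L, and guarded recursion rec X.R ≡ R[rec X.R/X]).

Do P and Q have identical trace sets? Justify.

YES

P's transition system — 5 states:
  m0 = a.(0 + (0 + 0)) + a.0 | c.0 → --a--▸ m1, --a--▸ m2, --c--▸ m3
  m1 = 0 + (0 + 0) → ∅
  m2 = 0 | c.0 → --c--▸ m4
  m3 = a.0 | 0 → --a--▸ m4
  m4 = 0 | 0 → ∅
Q's transition system — 5 states:
  n0 = a.(0 + 0) + a.0 | c.0 → --a--▸ n1, --a--▸ n2, --c--▸ n3
  n1 = 0 + 0 → ∅
  n2 = 0 | c.0 → --c--▸ n4
  n3 = a.0 | 0 → --a--▸ n4
  n4 = 0 | 0 → ∅
Bisimilarity quotient blocks:
  B0 = {m0, n0}
  B1 = {m1, m4, n1, n4}
  B2 = {m3, n3}
  B3 = {m2, n2}
m0 ∈ B0, n0 ∈ B0 → same block
Bisimilar ⇒ trace-equivalent.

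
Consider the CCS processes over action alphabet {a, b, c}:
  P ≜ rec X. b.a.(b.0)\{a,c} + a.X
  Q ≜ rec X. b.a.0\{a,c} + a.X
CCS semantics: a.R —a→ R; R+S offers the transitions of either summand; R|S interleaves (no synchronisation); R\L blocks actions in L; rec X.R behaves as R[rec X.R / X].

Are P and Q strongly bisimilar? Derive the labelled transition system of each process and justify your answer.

Reachable graph of P (4 states):
  s0 = rec X. b.a.(b.0)\{a,c} + a.X | —a→ s0, —b→ s1
  s1 = a.(b.0)\{a,c} | —a→ s2
  s2 = (b.0)\{a,c} | —b→ s3
  s3 = 0\{a,c} | (no moves)
Reachable graph of Q (3 states):
  t0 = rec X. b.a.0\{a,c} + a.X | —a→ t0, —b→ t1
  t1 = a.0\{a,c} | —a→ t2
  t2 = 0\{a,c} | (no moves)
Bisimilarity quotient blocks:
  B0 = {s0}
  B1 = {s1}
  B2 = {s2}
  B3 = {s3, t2}
  B4 = {t0}
  B5 = {t1}
s0 ∈ B0, t0 ∈ B4 → different blocks

not bisimilar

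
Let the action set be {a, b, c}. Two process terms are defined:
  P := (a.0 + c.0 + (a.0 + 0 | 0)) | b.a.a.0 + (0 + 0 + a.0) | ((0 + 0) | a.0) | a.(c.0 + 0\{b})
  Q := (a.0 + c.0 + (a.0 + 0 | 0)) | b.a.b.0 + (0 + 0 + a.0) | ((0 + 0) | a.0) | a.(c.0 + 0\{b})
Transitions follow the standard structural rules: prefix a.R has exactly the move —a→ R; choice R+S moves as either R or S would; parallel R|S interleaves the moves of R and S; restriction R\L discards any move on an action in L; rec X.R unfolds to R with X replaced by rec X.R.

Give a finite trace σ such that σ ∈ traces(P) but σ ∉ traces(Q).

LTS(P): 19 reachable states
  u0 = (a.0 + c.0 + (a.0 + 0 | 0)) | b.a.a.0 + (0 + 0 + a.0) | ((0 + 0) | a.0) | a.(c.0 + 0\{b}) | --a--▸ u1, --a--▸ u2, --a--▸ u3, --a--▸ u4, --b--▸ u5, --c--▸ u4
  u1 = (0 + 0 + a.0) | ((0 + 0) | 0) | a.(c.0 + 0\{b}) | --a--▸ u6, --a--▸ u7
  u2 = (0 + 0 + a.0) | ((0 + 0) | a.0) | (c.0 + 0\{b}) | --a--▸ u6, --a--▸ u8, --c--▸ u9
  u3 = 0 | ((0 + 0) | a.0) | a.(c.0 + 0\{b}) | --a--▸ u7, --a--▸ u8
  u4 = 0 | b.a.a.0 | --b--▸ u10
  u5 = (a.0 + c.0 + (a.0 + 0 | 0)) | a.a.0 | --a--▸ u10, --a--▸ u11, --c--▸ u10
  u6 = (0 + 0 + a.0) | ((0 + 0) | 0) | (c.0 + 0\{b}) | --a--▸ u12, --c--▸ u13
  u7 = 0 | ((0 + 0) | 0) | a.(c.0 + 0\{b}) | --a--▸ u12
  u8 = 0 | ((0 + 0) | a.0) | (c.0 + 0\{b}) | --a--▸ u12, --c--▸ u14
  u9 = (0 + 0 + a.0) | ((0 + 0) | a.0) | 0 | --a--▸ u13, --a--▸ u14
  u10 = 0 | a.a.0 | --a--▸ u15
  u11 = (a.0 + c.0 + (a.0 + 0 | 0)) | a.0 | --a--▸ u15, --a--▸ u16, --c--▸ u15
  u12 = 0 | ((0 + 0) | 0) | (c.0 + 0\{b}) | --c--▸ u17
  u13 = (0 + 0 + a.0) | ((0 + 0) | 0) | 0 | --a--▸ u17
  u14 = 0 | ((0 + 0) | a.0) | 0 | --a--▸ u17
  u15 = 0 | a.0 | --a--▸ u18
  u16 = (a.0 + c.0 + (a.0 + 0 | 0)) | 0 | --a--▸ u18, --c--▸ u18
  u17 = 0 | ((0 + 0) | 0) | 0 | ·
  u18 = 0 | 0 | ·
LTS(Q): 19 reachable states
  v0 = (a.0 + c.0 + (a.0 + 0 | 0)) | b.a.b.0 + (0 + 0 + a.0) | ((0 + 0) | a.0) | a.(c.0 + 0\{b}) | --a--▸ v1, --a--▸ v2, --a--▸ v3, --a--▸ v4, --b--▸ v5, --c--▸ v4
  v1 = (0 + 0 + a.0) | ((0 + 0) | 0) | a.(c.0 + 0\{b}) | --a--▸ v6, --a--▸ v7
  v2 = (0 + 0 + a.0) | ((0 + 0) | a.0) | (c.0 + 0\{b}) | --a--▸ v6, --a--▸ v8, --c--▸ v9
  v3 = 0 | ((0 + 0) | a.0) | a.(c.0 + 0\{b}) | --a--▸ v7, --a--▸ v8
  v4 = 0 | b.a.b.0 | --b--▸ v10
  v5 = (a.0 + c.0 + (a.0 + 0 | 0)) | a.b.0 | --a--▸ v10, --a--▸ v11, --c--▸ v10
  v6 = (0 + 0 + a.0) | ((0 + 0) | 0) | (c.0 + 0\{b}) | --a--▸ v12, --c--▸ v13
  v7 = 0 | ((0 + 0) | 0) | a.(c.0 + 0\{b}) | --a--▸ v12
  v8 = 0 | ((0 + 0) | a.0) | (c.0 + 0\{b}) | --a--▸ v12, --c--▸ v14
  v9 = (0 + 0 + a.0) | ((0 + 0) | a.0) | 0 | --a--▸ v13, --a--▸ v14
  v10 = 0 | a.b.0 | --a--▸ v15
  v11 = (a.0 + c.0 + (a.0 + 0 | 0)) | b.0 | --a--▸ v15, --b--▸ v16, --c--▸ v15
  v12 = 0 | ((0 + 0) | 0) | (c.0 + 0\{b}) | --c--▸ v17
  v13 = (0 + 0 + a.0) | ((0 + 0) | 0) | 0 | --a--▸ v17
  v14 = 0 | ((0 + 0) | a.0) | 0 | --a--▸ v17
  v15 = 0 | b.0 | --b--▸ v18
  v16 = (a.0 + c.0 + (a.0 + 0 | 0)) | 0 | --a--▸ v18, --c--▸ v18
  v17 = 0 | ((0 + 0) | 0) | 0 | ·
  v18 = 0 | 0 | ·
Run σ = ⟨abaa⟩ on P: start {u0}
  step 1 (a): {u1, u2, u3, u4}
  step 2 (b): {u10}
  step 3 (a): {u15}
  step 4 (a): {u18}
  — P admits the full trace.
Run σ = ⟨abaa⟩ on Q: start {v0}
  step 1 (a): {v1, v2, v3, v4}
  step 2 (b): {v10}
  step 3 (a): {v15}
  step 4 (a): ∅ (Q stuck)

abaa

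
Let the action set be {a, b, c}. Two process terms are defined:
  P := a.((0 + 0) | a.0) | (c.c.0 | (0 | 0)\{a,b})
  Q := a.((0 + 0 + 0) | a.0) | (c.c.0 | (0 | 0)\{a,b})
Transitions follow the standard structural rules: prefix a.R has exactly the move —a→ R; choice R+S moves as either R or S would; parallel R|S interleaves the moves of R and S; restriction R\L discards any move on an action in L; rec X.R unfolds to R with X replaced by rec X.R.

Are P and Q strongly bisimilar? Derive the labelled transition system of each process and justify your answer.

P's transition system — 9 states:
  s0 = a.((0 + 0) | a.0) | (c.c.0 | (0 | 0)\{a,b}) :: --a--▸ s1, --c--▸ s2
  s1 = (0 + 0) | a.0 | (c.c.0 | (0 | 0)\{a,b}) :: --a--▸ s3, --c--▸ s4
  s2 = a.((0 + 0) | a.0) | (c.0 | (0 | 0)\{a,b}) :: --a--▸ s4, --c--▸ s5
  s3 = (0 + 0) | 0 | (c.c.0 | (0 | 0)\{a,b}) :: --c--▸ s6
  s4 = (0 + 0) | a.0 | (c.0 | (0 | 0)\{a,b}) :: --a--▸ s6, --c--▸ s7
  s5 = a.((0 + 0) | a.0) | (0 | (0 | 0)\{a,b}) :: --a--▸ s7
  s6 = (0 + 0) | 0 | (c.0 | (0 | 0)\{a,b}) :: --c--▸ s8
  s7 = (0 + 0) | a.0 | (0 | (0 | 0)\{a,b}) :: --a--▸ s8
  s8 = (0 + 0) | 0 | (0 | (0 | 0)\{a,b}) :: deadlocked
Q's transition system — 9 states:
  t0 = a.((0 + 0 + 0) | a.0) | (c.c.0 | (0 | 0)\{a,b}) :: --a--▸ t1, --c--▸ t2
  t1 = (0 + 0 + 0) | a.0 | (c.c.0 | (0 | 0)\{a,b}) :: --a--▸ t3, --c--▸ t4
  t2 = a.((0 + 0 + 0) | a.0) | (c.0 | (0 | 0)\{a,b}) :: --a--▸ t4, --c--▸ t5
  t3 = (0 + 0 + 0) | 0 | (c.c.0 | (0 | 0)\{a,b}) :: --c--▸ t6
  t4 = (0 + 0 + 0) | a.0 | (c.0 | (0 | 0)\{a,b}) :: --a--▸ t6, --c--▸ t7
  t5 = a.((0 + 0 + 0) | a.0) | (0 | (0 | 0)\{a,b}) :: --a--▸ t7
  t6 = (0 + 0 + 0) | 0 | (c.0 | (0 | 0)\{a,b}) :: --c--▸ t8
  t7 = (0 + 0 + 0) | a.0 | (0 | (0 | 0)\{a,b}) :: --a--▸ t8
  t8 = (0 + 0 + 0) | 0 | (0 | (0 | 0)\{a,b}) :: deadlocked
Coarsest stable partition (strong bisimilarity classes):
  B0 = {s0, t0}
  B1 = {s2, t2}
  B2 = {s4, t4}
  B3 = {s7, t7}
  B4 = {s8, t8}
  B5 = {s6, t6}
  B6 = {s5, t5}
  B7 = {s1, t1}
  B8 = {s3, t3}
s0 ∈ B0, t0 ∈ B0 → same block

bisimilar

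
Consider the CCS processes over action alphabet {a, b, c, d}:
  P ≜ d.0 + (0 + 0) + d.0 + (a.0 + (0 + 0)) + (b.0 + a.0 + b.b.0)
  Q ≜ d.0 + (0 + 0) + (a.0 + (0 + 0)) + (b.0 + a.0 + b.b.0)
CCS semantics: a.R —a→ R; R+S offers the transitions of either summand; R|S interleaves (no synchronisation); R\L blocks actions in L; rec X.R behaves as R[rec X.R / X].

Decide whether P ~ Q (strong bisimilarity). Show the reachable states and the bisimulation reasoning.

LTS(P): 3 reachable states
  u0 = d.0 + (0 + 0) + d.0 + (a.0 + (0 + 0)) + (b.0 + a.0 + b.b.0) ⊢ —a→ u1, —b→ u1, —b→ u2, —d→ u1
  u1 = 0 ⊢ deadlocked
  u2 = b.0 ⊢ —b→ u1
LTS(Q): 3 reachable states
  v0 = d.0 + (0 + 0) + (a.0 + (0 + 0)) + (b.0 + a.0 + b.b.0) ⊢ —a→ v1, —b→ v1, —b→ v2, —d→ v1
  v1 = 0 ⊢ deadlocked
  v2 = b.0 ⊢ —b→ v1
Bisimilarity quotient blocks:
  B0 = {u0, v0}
  B1 = {u1, v1}
  B2 = {u2, v2}
u0 ∈ B0, v0 ∈ B0 → same block

bisimilar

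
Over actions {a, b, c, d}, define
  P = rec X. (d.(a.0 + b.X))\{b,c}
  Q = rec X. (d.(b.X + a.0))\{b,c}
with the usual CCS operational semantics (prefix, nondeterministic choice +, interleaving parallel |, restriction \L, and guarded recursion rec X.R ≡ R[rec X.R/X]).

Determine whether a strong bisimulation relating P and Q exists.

LTS(P): 3 reachable states
  p0 = rec X. (d.(a.0 + b.X))\{b,c} ⊢ —d→ p1
  p1 = (a.0 + b.(rec X. (d.(a.0 + b.X))\{b,c}))\{b,c} ⊢ —a→ p2
  p2 = 0\{b,c} ⊢ ·
LTS(Q): 3 reachable states
  q0 = rec X. (d.(b.X + a.0))\{b,c} ⊢ —d→ q1
  q1 = (b.(rec X. (d.(b.X + a.0))\{b,c}) + a.0)\{b,c} ⊢ —a→ q2
  q2 = 0\{b,c} ⊢ ·
Bisimilarity quotient blocks:
  B0 = {p0, q0}
  B1 = {p1, q1}
  B2 = {p2, q2}
p0 ∈ B0, q0 ∈ B0 → same block

YES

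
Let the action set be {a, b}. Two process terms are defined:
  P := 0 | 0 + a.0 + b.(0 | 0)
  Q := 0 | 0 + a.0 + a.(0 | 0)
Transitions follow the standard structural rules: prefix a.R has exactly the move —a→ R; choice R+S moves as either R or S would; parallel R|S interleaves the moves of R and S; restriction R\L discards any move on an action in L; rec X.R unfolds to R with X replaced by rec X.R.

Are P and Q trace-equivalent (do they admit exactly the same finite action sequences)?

trace-distinct — witness ⟨b⟩

LTS(P): 3 reachable states
  m0 = 0 | 0 + a.0 + b.(0 | 0) → -a-> m1, -b-> m2
  m1 = 0 → deadlocked
  m2 = 0 | 0 → deadlocked
LTS(Q): 3 reachable states
  n0 = 0 | 0 + a.0 + a.(0 | 0) → -a-> n1, -a-> n2
  n1 = 0 → deadlocked
  n2 = 0 | 0 → deadlocked
Trace ⟨b⟩ through P, begin at {m0}:
  after b @ step 1: {m2}
  — P admits the full trace.
Trace ⟨b⟩ through Q, begin at {n0}:
  after b @ step 1: no successor for Q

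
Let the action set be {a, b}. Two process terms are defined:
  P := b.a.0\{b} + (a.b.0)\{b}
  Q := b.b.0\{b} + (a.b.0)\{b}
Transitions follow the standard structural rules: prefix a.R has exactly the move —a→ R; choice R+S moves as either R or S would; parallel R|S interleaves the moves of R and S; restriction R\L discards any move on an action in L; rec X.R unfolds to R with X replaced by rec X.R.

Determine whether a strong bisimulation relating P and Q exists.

NO

P's transition system — 4 states:
  m0 = b.a.0\{b} + (a.b.0)\{b} :: ··a··> m1, ··b··> m2
  m1 = (b.0)\{b} :: ∅
  m2 = a.0\{b} :: ··a··> m3
  m3 = 0\{b} :: ∅
Q's transition system — 4 states:
  n0 = b.b.0\{b} + (a.b.0)\{b} :: ··a··> n1, ··b··> n2
  n1 = (b.0)\{b} :: ∅
  n2 = b.0\{b} :: ··b··> n3
  n3 = 0\{b} :: ∅
Bisimilarity quotient blocks:
  B0 = {m0}
  B1 = {m1, m3, n1, n3}
  B2 = {m2}
  B3 = {n0}
  B4 = {n2}
m0 ∈ B0, n0 ∈ B3 → different blocks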